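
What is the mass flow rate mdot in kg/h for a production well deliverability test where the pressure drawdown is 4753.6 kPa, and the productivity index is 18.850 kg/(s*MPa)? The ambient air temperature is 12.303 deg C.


mdot = PI * dP / 1000
mdot = 18.850 * 4753.6 / 1000
mdot = 89.60536 kg/s
Convert: 89.60536 kg/s * 3600.0 = 3.2258e+05 kg/h
mdot = 3.2258e+05 kg/h


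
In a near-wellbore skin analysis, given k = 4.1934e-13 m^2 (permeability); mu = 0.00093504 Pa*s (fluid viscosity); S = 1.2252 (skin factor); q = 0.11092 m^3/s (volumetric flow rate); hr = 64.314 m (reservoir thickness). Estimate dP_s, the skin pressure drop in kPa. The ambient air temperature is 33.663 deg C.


dP_s = S * q * mu / (2*pi*k*hr) / 1000
dP_s = 1.2252 * 0.11092 * 0.00093504 / (2*pi*4.1934e-13*64.314) / 1000
dP_s = 749.89 kPa


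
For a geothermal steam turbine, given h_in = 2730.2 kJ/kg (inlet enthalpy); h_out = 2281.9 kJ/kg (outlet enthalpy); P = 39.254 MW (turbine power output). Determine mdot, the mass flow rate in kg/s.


mdot = P * 1000 / (h_in - h_out)
mdot = 39.254 * 1000 / (2730.2 - 2281.9)
mdot = 87.562 kg/s


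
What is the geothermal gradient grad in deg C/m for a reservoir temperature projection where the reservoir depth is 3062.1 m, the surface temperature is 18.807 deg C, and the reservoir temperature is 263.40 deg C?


grad = (T_res - T_surf) / d * 1000
grad = (263.40 - 18.807) / 3062.1 * 1000
grad = 79.87754 deg C/km
Convert: 79.87754 deg C/km * 0.001 = 0.079878 deg C/m
grad = 0.079878 deg C/m


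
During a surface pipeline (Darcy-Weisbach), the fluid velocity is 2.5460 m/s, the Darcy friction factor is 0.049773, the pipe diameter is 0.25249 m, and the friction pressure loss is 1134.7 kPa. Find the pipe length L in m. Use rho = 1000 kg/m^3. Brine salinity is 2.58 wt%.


L = dP*1000*D / (f*rho*vel^2/2)
L = 1134.7*1000*0.25249 / (0.049773*1000*2.5460^2/2)
L = 1776.0 m


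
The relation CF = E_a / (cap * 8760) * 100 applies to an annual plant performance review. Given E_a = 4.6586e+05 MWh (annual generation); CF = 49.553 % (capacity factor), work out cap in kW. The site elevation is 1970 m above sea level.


cap = E_a / (CF/100 * 8760)
cap = 4.6586e+05 / (49.553/100 * 8760)
cap = 107.3202 MW
Convert: 107.3202 MW * 1000.0 = 1.0732e+05 kW
cap = 1.0732e+05 kW


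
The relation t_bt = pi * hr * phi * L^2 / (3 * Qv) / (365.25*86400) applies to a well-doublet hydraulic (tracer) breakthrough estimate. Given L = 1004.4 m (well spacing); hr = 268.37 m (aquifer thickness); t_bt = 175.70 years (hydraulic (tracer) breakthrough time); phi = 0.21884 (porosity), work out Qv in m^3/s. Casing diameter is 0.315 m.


Qv = pi*hr*phi*L^2 / (3*t_bt*365.25*86400)
Qv = pi*268.37*0.21884*1004.4^2 / (3*175.70*365.25*86400)
Qv = 0.011190 m^3/s


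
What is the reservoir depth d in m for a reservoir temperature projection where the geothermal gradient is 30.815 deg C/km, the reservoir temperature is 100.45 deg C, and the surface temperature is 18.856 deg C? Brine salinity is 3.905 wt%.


d = (T_res - T_surf) / grad * 1000
d = (100.45 - 18.856) / 30.815 * 1000
d = 2647.9 m


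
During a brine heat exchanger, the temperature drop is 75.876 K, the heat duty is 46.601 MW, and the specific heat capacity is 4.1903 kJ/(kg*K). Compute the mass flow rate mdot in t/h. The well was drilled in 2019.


mdot = Q * 1000 / (cp * dT)
mdot = 46.601 * 1000 / (4.1903 * 75.876)
mdot = 146.5702 kg/s
Convert: 146.5702 kg/s * 3.6 = 527.65 t/h
mdot = 527.65 t/h


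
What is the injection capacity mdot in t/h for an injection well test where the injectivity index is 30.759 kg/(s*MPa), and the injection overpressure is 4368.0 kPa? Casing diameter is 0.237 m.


mdot = II * dP / 1000
mdot = 30.759 * 4368.0 / 1000
mdot = 134.3553 kg/s
Convert: 134.3553 kg/s * 3.6 = 483.68 t/h
mdot = 483.68 t/h


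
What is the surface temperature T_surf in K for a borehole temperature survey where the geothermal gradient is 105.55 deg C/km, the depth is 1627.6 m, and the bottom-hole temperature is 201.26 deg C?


T_surf = T_d - grad * d / 1000
T_surf = 201.26 - 105.55 * 1627.6 / 1000
T_surf = 29.46682 deg C
Convert to K: 29.46682 + 273.15 = 302.62 K
T_surf = 302.62 K


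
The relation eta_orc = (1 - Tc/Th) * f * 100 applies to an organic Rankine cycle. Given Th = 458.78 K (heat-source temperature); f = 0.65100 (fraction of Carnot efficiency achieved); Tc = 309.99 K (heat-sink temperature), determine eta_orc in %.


eta_orc = (1 - Tc/Th) * f * 100
eta_orc = (1 - 309.99/458.78) * 0.65100 * 100
eta_orc = 21.113 %


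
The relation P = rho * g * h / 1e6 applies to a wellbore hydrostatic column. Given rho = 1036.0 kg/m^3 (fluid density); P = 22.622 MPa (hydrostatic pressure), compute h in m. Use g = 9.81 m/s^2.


h = P * 1e6 / (g * rho)
h = 22.622 * 1e6 / (9.81 * 1036.0)
h = 2225.9 m


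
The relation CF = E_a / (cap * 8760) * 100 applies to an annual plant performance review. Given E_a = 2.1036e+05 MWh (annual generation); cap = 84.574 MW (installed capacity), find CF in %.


CF = E_a / (cap * 8760) * 100
CF = 2.1036e+05 / (84.574 * 8760) * 100
CF = 28.394 %


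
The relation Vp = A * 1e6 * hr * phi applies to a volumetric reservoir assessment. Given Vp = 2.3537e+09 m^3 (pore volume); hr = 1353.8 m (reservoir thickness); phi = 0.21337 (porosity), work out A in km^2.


A = Vp / (1e6 * hr * phi)
A = 2.3537e+09 / (1e6 * 1353.8 * 0.21337)
A = 8.1482 km^2


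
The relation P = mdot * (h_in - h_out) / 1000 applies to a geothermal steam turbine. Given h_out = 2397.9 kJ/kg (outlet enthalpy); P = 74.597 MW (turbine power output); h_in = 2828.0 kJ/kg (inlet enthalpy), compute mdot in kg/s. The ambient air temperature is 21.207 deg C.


mdot = P * 1000 / (h_in - h_out)
mdot = 74.597 * 1000 / (2828.0 - 2397.9)
mdot = 173.44 kg/s


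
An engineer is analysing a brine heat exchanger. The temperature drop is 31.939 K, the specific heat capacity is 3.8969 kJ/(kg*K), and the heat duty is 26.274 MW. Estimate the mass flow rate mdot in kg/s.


mdot = Q * 1000 / (cp * dT)
mdot = 26.274 * 1000 / (3.8969 * 31.939)
mdot = 211.10 kg/s


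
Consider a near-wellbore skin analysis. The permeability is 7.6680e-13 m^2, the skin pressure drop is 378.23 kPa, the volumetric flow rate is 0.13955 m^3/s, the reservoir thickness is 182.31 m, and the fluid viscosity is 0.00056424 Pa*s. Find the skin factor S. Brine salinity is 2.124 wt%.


S = dP_s * 1000 * 2*pi*k*hr / (q*mu)
S = 378.23 * 1000 * 2*pi*7.6680e-13*182.31 / (0.13955*0.00056424)
S = 4.2192


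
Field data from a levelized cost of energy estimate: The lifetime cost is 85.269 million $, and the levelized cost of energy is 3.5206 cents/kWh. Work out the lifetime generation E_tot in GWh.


E_tot = C_tot / LCOE * 100
E_tot = 85.269 / 3.5206 * 100
E_tot = 2422.0 GWh


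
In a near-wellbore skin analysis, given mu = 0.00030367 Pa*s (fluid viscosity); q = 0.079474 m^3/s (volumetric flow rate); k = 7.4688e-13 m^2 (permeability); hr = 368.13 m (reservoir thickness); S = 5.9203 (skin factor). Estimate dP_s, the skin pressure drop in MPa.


dP_s = S * q * mu / (2*pi*k*hr) / 1000
dP_s = 5.9203 * 0.079474 * 0.00030367 / (2*pi*7.4688e-13*368.13) / 1000
dP_s = 82.70633 kPa
Convert: 82.70633 kPa * 0.001 = 0.082706 MPa
dP_s = 0.082706 MPa


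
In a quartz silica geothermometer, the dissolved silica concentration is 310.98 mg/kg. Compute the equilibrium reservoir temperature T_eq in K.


T_eq = 1309 / (5.19 - log10(SiO2)) - 273.15
T_eq = 1309 / (5.19 - log10(310.98)) - 273.15
T_eq = 212.1560 deg C
Convert to K: 212.1560 + 273.15 = 485.31 K
T_eq = 485.31 K


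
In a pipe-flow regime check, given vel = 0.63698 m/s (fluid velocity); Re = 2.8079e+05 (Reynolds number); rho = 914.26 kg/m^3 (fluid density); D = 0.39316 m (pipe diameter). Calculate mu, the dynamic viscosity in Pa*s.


mu = rho * vel * D / Re
mu = 914.26 * 0.63698 * 0.39316 / 2.8079e+05
mu = 0.00081542 Pa*s


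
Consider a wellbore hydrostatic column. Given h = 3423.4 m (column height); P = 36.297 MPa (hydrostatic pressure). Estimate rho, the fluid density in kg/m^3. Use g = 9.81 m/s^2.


rho = P * 1e6 / (g * h)
rho = 36.297 * 1e6 / (9.81 * 3423.4)
rho = 1080.8 kg/m^3


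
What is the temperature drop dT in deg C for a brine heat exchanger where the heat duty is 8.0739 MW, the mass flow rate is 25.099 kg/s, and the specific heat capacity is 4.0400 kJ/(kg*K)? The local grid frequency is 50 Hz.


dT = Q * 1000 / (mdot * cp)
dT = 8.0739 * 1000 / (25.099 * 4.0400)
dT = 79.62429 K
Convert (temperature difference, 1 K = 1 deg C): 79.62429 K = 79.62429 deg C
dT = 79.624 deg C


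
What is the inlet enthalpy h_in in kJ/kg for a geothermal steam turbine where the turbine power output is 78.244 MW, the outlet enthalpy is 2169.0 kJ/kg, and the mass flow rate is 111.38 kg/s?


h_in = h_out + P * 1000 / mdot
h_in = 2169.0 + 78.244 * 1000 / 111.38
h_in = 2871.5 kJ/kg


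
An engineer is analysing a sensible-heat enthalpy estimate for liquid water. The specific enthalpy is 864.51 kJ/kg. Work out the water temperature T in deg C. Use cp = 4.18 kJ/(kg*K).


T = h / cp
T = 864.51 / 4.18
T = 206.82 deg C


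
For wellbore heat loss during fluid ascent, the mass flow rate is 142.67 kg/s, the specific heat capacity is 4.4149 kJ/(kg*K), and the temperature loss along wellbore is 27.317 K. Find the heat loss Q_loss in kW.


Q_loss = mdot * cp * dT
Q_loss = 142.67 * 4.4149 * 27.317
Q_loss = 17206 kW


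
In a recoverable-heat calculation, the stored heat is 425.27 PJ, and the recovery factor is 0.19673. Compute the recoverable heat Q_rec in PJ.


Q_rec = Q_s * RF
Q_rec = 425.27 * 0.19673
Q_rec = 83.663 PJ


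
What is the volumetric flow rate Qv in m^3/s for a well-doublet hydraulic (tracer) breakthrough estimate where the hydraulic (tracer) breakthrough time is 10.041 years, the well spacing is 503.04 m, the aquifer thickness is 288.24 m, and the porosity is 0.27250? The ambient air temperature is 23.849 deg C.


Qv = pi*hr*phi*L^2 / (3*t_bt*365.25*86400)
Qv = pi*288.24*0.27250*503.04^2 / (3*10.041*365.25*86400)
Qv = 0.065686 m^3/s


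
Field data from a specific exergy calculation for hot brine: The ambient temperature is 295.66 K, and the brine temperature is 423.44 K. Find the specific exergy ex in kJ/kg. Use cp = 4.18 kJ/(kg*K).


ex = cp * ((T_b - T_0) - T_0 * ln(T_b/T_0))
ex = 4.18 * ((423.44 - 295.66) - 295.66 * ln(423.44/295.66))
ex = 90.198 kJ/kg


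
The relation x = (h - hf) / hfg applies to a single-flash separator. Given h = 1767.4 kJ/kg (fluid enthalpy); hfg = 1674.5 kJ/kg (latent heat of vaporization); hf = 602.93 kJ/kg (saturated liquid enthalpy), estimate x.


x = (h - hf) / hfg
x = (1767.4 - 602.93) / 1674.5
x = 0.69541


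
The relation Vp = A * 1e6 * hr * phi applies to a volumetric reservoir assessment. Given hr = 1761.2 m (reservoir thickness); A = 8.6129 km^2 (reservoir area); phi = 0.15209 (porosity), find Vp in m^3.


Vp = A * 1e6 * hr * phi
Vp = 8.6129 * 1e6 * 1761.2 * 0.15209
Vp = 2.3071e+09 m^3


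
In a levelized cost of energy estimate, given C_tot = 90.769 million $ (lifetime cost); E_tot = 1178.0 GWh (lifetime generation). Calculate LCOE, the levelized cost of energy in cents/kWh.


LCOE = C_tot / E_tot * 100
LCOE = 90.769 / 1178.0 * 100
LCOE = 7.7053 cents/kWh


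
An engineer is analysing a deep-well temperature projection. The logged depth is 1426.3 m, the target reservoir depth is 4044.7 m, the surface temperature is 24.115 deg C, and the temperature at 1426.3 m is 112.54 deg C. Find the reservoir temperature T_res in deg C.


Step 1: grad = (T_d1 - T_surf)/d1 * 1000 = (112.54 - 24.115)/1426.3 * 1000 = 61.99607 deg C/km
Step 2: T_res = T_surf + grad*d2/1000 = 24.115 + 61.99607*4044.7/1000 = 274.87 deg C
T_res = 274.87 deg C


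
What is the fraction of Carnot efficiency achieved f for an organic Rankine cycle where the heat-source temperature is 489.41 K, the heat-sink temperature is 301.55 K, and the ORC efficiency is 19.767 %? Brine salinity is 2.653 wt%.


f = (eta_orc/100) / (1 - Tc/Th)
f = (19.767/100) / (1 - 301.55/489.41)
f = 0.51497


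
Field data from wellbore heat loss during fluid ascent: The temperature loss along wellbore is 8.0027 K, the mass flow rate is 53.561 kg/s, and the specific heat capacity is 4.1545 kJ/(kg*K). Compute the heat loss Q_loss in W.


Q_loss = mdot * cp * dT
Q_loss = 53.561 * 4.1545 * 8.0027
Q_loss = 1780.754 kW
Convert: 1780.754 kW * 1000.0 = 1.7808e+06 W
Q_loss = 1.7808e+06 W


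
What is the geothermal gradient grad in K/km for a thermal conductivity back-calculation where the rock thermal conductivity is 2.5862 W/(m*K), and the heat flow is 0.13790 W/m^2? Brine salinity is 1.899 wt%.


grad = q / k * 1000
grad = 0.13790 / 2.5862 * 1000
grad = 53.32148 deg C/km
Convert: 53.32148 deg C/km * 1.0 = 53.321 K/km
grad = 53.321 K/km


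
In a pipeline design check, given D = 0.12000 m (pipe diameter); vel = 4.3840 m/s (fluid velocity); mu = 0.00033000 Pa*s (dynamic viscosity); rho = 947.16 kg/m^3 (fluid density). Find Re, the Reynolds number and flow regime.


Step 1: Re = rho*vel*D/mu = 947.16*4.384*0.12/0.00033 = 1.5099e+06
Step 2: Re = 1.5099e+06 > 4000, so flow is turbulent.
Re = 1.5099e+06 (turbulent)


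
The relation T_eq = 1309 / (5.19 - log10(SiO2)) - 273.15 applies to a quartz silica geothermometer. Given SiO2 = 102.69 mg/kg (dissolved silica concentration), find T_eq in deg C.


T_eq = 1309 / (5.19 - log10(SiO2)) - 273.15
T_eq = 1309 / (5.19 - log10(102.69)) - 273.15
T_eq = 138.68 deg C


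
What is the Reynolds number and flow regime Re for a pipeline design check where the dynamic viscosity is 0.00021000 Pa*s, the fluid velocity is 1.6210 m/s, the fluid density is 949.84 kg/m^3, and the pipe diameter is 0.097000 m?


Step 1: Re = rho*vel*D/mu = 949.84*1.621*0.097/0.00021 = 7.1119e+05
Step 2: Re = 7.1119e+05 > 4000, so flow is turbulent.
Re = 7.1119e+05 (turbulent)


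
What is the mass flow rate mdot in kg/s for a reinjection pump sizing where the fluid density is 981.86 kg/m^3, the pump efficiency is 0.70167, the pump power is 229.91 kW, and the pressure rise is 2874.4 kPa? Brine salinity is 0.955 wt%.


mdot = P_pump * rho * eta / dP
mdot = 229.91 * 981.86 * 0.70167 / 2874.4
mdot = 55.105 kg/s


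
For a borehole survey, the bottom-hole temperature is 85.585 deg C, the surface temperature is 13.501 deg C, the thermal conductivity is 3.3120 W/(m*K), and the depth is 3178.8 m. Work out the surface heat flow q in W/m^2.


Step 1: grad = (T_d - T_surf)/d * 1000 = (85.585 - 13.501)/3178.8 * 1000 = 22.67648 deg C/km
Step 2: q = k * grad / 1000 = 3.312 * 22.67648 / 1000 = 0.075105 W/m^2
q = 0.075105 W/m^2


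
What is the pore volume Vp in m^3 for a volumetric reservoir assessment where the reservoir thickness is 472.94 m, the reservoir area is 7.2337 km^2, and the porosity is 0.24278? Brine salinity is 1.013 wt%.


Vp = A * 1e6 * hr * phi
Vp = 7.2337 * 1e6 * 472.94 * 0.24278
Vp = 8.3058e+08 m^3


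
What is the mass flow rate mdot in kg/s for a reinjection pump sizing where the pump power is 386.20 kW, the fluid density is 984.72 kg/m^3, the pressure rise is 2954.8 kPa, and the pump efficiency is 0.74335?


mdot = P_pump * rho * eta / dP
mdot = 386.20 * 984.72 * 0.74335 / 2954.8
mdot = 95.673 kg/s


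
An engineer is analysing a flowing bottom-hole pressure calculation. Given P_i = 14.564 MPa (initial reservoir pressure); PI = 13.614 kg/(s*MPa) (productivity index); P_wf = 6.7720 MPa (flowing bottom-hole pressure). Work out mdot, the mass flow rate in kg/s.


mdot = (P_i - P_wf) * PI
mdot = (14.564 - 6.7720) * 13.614
mdot = 106.08 kg/s


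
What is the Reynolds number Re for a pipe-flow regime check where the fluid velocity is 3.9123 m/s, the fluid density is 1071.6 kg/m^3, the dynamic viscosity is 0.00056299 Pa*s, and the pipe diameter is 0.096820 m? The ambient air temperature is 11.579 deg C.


Re = rho * vel * D / mu
Re = 1071.6 * 3.9123 * 0.096820 / 0.00056299
Re = 7.2099e+05


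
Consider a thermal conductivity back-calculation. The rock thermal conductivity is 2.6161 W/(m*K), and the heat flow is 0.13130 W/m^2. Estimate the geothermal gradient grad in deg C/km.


grad = q / k * 1000
grad = 0.13130 / 2.6161 * 1000
grad = 50.189 deg C/km


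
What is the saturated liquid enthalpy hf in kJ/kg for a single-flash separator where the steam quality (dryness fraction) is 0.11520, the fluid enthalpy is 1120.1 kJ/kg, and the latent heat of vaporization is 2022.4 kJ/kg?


hf = h - x * hfg
hf = 1120.1 - 0.11520 * 2022.4
hf = 887.12 kJ/kg


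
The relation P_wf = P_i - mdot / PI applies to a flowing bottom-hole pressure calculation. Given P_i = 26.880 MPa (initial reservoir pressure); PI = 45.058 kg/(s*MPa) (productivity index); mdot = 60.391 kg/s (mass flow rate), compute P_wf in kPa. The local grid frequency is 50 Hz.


P_wf = P_i - mdot / PI
P_wf = 26.880 - 60.391 / 45.058
P_wf = 25.53971 MPa
Convert: 25.53971 MPa * 1000.0 = 25540 kPa
P_wf = 25540 kPa


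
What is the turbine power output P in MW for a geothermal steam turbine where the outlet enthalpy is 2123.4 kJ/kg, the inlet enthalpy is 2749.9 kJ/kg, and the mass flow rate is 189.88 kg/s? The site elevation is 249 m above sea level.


P = mdot * (h_in - h_out) / 1000
P = 189.88 * (2749.9 - 2123.4) / 1000
P = 118.96 MW


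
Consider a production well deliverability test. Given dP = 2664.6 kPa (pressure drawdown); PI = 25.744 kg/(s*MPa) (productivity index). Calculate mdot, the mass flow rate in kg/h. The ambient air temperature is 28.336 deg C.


mdot = PI * dP / 1000
mdot = 25.744 * 2664.6 / 1000
mdot = 68.59746 kg/s
Convert: 68.59746 kg/s * 3600.0 = 2.4695e+05 kg/h
mdot = 2.4695e+05 kg/h


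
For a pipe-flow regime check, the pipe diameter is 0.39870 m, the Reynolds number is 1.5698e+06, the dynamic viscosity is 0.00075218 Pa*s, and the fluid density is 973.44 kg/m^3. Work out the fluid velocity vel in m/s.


vel = Re * mu / (rho * D)
vel = 1.5698e+06 * 0.00075218 / (973.44 * 0.39870)
vel = 3.0424 m/s


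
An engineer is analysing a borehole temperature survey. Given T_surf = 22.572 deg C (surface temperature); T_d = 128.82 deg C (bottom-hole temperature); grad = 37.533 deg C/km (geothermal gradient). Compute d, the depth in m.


d = (T_d - T_surf) / grad * 1000
d = (128.82 - 22.572) / 37.533 * 1000
d = 2830.8 m


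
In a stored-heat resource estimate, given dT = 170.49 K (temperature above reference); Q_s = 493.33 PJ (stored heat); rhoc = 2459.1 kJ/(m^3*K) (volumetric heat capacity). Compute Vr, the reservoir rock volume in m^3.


Vr = Q_s * 1e12 / (rhoc * dT)
Vr = 493.33 * 1e12 / (2459.1 * 170.49)
Vr = 1.1767e+09 m^3


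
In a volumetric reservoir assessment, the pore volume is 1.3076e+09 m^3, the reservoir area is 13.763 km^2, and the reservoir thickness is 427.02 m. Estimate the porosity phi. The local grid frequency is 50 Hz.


phi = Vp / (A * 1e6 * hr)
phi = 1.3076e+09 / (13.763 * 1e6 * 427.02)
phi = 0.22249


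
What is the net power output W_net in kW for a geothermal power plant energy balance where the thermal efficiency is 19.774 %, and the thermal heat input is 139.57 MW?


W_net = eta / 100 * Q_in
W_net = 19.774 / 100 * 139.57
W_net = 27.59857 MW
Convert: 27.59857 MW * 1000.0 = 27599 kW
W_net = 27599 kW


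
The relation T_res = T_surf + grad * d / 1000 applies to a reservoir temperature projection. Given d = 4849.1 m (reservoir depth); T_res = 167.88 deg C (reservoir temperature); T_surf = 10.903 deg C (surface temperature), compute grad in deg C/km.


grad = (T_res - T_surf) / d * 1000
grad = (167.88 - 10.903) / 4849.1 * 1000
grad = 32.372 deg C/km


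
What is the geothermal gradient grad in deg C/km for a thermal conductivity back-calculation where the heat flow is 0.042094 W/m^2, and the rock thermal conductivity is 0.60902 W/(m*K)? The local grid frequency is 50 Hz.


grad = q / k * 1000
grad = 0.042094 / 0.60902 * 1000
grad = 69.118 deg C/km


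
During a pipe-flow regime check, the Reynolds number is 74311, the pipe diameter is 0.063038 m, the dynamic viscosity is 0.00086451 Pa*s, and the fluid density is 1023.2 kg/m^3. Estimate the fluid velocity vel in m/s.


vel = Re * mu / (rho * D)
vel = 74311 * 0.00086451 / (1023.2 * 0.063038)
vel = 0.99600 m/s


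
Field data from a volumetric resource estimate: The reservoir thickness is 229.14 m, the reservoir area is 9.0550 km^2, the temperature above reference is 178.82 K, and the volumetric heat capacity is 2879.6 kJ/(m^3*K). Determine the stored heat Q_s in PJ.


Step 1: Vr = A*1e6*hr = 9.055*1e6*229.14 = 2.074863e+09 m^3
Step 2: Q_s = Vr*rhoc*dT/1e12 = 2.074863e+09*2879.6*178.82/1e12 = 1068.4 PJ
Q_s = 1068.4 PJ


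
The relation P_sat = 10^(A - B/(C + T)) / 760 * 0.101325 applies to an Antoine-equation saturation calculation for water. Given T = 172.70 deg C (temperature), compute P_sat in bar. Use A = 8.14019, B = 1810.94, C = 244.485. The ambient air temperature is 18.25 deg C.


P_sat = 10^(A - B/(C + T)) / 760 * 0.101325
P_sat = 10^(8.14019 - 1810.94/(244.485 + 172.70)) / 760 * 0.101325
P_sat = 0.8399183 MPa
Convert: 0.8399183 MPa * 10.0 = 8.3992 bar
P_sat = 8.3992 bar


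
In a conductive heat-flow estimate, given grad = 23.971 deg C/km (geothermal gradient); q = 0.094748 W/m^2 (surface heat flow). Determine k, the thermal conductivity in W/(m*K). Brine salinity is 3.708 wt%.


k = q * 1000 / grad
k = 0.094748 * 1000 / 23.971
k = 3.9526 W/(m*K)


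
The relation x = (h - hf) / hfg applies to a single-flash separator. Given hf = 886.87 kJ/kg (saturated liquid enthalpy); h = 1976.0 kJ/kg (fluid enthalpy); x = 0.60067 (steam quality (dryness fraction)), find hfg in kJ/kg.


hfg = (h - hf) / x
hfg = (1976.0 - 886.87) / 0.60067
hfg = 1813.2 kJ/kg


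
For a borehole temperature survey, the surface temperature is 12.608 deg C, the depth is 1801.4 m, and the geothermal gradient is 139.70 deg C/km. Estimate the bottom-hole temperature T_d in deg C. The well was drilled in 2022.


T_d = T_surf + grad * d / 1000
T_d = 12.608 + 139.70 * 1801.4 / 1000
T_d = 264.26 deg C


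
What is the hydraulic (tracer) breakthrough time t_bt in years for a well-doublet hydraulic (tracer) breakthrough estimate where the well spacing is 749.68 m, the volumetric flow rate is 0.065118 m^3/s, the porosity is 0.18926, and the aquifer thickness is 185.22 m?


t_bt = pi * hr * phi * L^2 / (3 * Qv) / (365.25*86400)
t_bt = pi * 185.22 * 0.18926 * 749.68^2 / (3 * 0.065118) / (365.25*86400)
t_bt = 10.040 years


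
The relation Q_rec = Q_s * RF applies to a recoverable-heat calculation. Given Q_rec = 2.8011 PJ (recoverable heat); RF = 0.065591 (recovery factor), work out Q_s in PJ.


Q_s = Q_rec / RF
Q_s = 2.8011 / 0.065591
Q_s = 42.706 PJ


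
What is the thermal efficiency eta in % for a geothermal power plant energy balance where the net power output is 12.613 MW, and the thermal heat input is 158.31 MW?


eta = W_net / Q_in * 100
eta = 12.613 / 158.31 * 100
eta = 7.9673 %


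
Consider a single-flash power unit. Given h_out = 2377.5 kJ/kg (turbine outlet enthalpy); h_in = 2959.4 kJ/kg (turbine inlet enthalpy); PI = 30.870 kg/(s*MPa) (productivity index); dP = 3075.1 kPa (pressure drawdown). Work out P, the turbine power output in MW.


Step 1: mdot = PI * dP / 1000 = 30.87 * 3075.1 / 1000 = 94.92834 kg/s
Step 2: P = mdot*(h_in - h_out)/1000 = 94.92834*(2959.4 - 2377.5)/1000 = 55.239 MW
P = 55.239 MW


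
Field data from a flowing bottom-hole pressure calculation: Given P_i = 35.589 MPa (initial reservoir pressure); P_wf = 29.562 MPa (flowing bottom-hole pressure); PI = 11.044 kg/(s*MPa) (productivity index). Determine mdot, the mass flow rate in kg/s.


mdot = (P_i - P_wf) * PI
mdot = (35.589 - 29.562) * 11.044
mdot = 66.562 kg/s


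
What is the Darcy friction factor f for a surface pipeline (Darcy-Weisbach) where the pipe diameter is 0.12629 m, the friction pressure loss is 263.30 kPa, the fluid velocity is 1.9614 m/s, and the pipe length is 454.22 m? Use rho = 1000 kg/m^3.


f = dP*1000 / ((L/D)*(rho*vel^2/2))
f = 263.30*1000 / ((454.22/0.12629)*(1000*1.9614^2/2))
f = 0.038058


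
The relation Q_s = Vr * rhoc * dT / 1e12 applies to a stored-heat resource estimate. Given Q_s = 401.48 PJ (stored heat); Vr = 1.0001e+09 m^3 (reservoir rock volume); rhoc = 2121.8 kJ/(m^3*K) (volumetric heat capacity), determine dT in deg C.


dT = Q_s * 1e12 / (Vr * rhoc)
dT = 401.48 * 1e12 / (1.0001e+09 * 2121.8)
dT = 189.1978 K
Convert (temperature difference, 1 K = 1 deg C): 189.1978 K = 189.1978 deg C
dT = 189.20 deg C


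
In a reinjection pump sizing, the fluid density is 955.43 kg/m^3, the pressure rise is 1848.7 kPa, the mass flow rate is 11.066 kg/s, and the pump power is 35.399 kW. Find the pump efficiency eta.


eta = mdot * dP / (rho * P_pump)
eta = 11.066 * 1848.7 / (955.43 * 35.399)
eta = 0.60488


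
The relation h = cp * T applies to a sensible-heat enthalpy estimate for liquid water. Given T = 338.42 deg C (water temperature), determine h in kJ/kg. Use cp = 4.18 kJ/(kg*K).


h = cp * T
h = 4.18 * 338.42
h = 1414.6 kJ/kg


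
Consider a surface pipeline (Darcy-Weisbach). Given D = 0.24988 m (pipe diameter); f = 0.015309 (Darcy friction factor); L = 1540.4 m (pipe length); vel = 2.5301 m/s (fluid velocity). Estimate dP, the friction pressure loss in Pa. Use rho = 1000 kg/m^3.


dP = f * (L/D) * (rho*vel^2/2) / 1000
dP = 0.015309 * (1540.4/0.24988) * (1000*2.5301^2/2) / 1000
dP = 302.0607 kPa
Convert: 302.0607 kPa * 1000.0 = 3.0206e+05 Pa
dP = 3.0206e+05 Pa


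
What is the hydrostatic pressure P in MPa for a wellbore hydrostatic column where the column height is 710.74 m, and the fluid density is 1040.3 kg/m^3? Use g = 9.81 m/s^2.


P = rho * g * h / 1e6
P = 1040.3 * 9.81 * 710.74 / 1e6
P = 7.2533 MPa


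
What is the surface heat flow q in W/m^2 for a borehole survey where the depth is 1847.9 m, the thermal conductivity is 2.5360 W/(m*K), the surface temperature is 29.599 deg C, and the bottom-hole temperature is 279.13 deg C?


Step 1: grad = (T_d - T_surf)/d * 1000 = (279.13 - 29.599)/1847.9 * 1000 = 135.0349 deg C/km
Step 2: q = k * grad / 1000 = 2.536 * 135.0349 / 1000 = 0.34245 W/m^2
q = 0.34245 W/m^2


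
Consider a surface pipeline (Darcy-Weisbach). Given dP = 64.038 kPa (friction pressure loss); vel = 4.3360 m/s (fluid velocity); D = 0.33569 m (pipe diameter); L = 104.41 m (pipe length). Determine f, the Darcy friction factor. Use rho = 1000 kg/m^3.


f = dP*1000 / ((L/D)*(rho*vel^2/2))
f = 64.038*1000 / ((104.41/0.33569)*(1000*4.3360^2/2))
f = 0.021902


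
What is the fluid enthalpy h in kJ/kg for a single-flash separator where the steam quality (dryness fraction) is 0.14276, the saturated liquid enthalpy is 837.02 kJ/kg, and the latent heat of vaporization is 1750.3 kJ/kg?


h = hf + x * hfg
h = 837.02 + 0.14276 * 1750.3
h = 1086.9 kJ/kg


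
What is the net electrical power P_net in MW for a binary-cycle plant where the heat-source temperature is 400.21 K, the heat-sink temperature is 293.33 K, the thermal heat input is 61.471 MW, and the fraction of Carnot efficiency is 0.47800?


Step 1: eta = (1 - Tc/Th)*f = (1 - 293.33/400.21)*0.478 = 0.1276546
Step 2: P_net = eta * Q_in = 0.1276546 * 61.471 = 7.8471 MW
P_net = 7.8471 MW


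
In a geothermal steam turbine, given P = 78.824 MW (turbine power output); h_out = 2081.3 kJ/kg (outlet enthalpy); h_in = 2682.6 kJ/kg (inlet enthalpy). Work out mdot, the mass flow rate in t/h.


mdot = P * 1000 / (h_in - h_out)
mdot = 78.824 * 1000 / (2682.6 - 2081.3)
mdot = 131.0893 kg/s
Convert: 131.0893 kg/s * 3.6 = 471.92 t/h
mdot = 471.92 t/h


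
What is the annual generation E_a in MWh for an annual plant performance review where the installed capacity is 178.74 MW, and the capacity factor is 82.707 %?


E_a = CF / 100 * cap * 8760
E_a = 82.707 / 100 * 178.74 * 8760
E_a = 1.2950e+06 MWh


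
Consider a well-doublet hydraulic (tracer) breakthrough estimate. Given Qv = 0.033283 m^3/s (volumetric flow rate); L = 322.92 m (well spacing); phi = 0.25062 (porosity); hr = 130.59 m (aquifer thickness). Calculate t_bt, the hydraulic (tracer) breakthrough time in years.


t_bt = pi * hr * phi * L^2 / (3 * Qv) / (365.25*86400)
t_bt = pi * 130.59 * 0.25062 * 322.92^2 / (3 * 0.033283) / (365.25*86400)
t_bt = 3.4027 years


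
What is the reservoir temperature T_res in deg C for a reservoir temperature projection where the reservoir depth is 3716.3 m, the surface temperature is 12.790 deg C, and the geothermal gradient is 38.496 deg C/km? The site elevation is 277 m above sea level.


T_res = T_surf + grad * d / 1000
T_res = 12.790 + 38.496 * 3716.3 / 1000
T_res = 155.85 deg C


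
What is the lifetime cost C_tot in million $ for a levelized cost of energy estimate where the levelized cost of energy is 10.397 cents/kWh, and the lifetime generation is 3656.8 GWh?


C_tot = LCOE / 100 * E_tot
C_tot = 10.397 / 100 * 3656.8
C_tot = 380.20 million $


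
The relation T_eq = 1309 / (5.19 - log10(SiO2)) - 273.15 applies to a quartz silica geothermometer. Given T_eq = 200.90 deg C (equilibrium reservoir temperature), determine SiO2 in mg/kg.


SiO2 = 10^(5.19 - 1309/(T_eq + 273.15))
SiO2 = 10^(5.19 - 1309/(200.90 + 273.15))
SiO2 = 268.34 mg/kg


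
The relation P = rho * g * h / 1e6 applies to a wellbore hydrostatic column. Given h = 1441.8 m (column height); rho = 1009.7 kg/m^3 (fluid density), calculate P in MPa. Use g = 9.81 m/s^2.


P = rho * g * h / 1e6
P = 1009.7 * 9.81 * 1441.8 / 1e6
P = 14.281 MPa


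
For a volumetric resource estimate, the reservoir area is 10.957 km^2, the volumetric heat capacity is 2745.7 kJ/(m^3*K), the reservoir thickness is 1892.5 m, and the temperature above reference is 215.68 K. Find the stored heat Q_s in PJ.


Step 1: Vr = A*1e6*hr = 10.957*1e6*1892.5 = 2.073612e+10 m^3
Step 2: Q_s = Vr*rhoc*dT/1e12 = 2.073612e+10*2745.7*215.68/1e12 = 12280 PJ
Q_s = 12280 PJ


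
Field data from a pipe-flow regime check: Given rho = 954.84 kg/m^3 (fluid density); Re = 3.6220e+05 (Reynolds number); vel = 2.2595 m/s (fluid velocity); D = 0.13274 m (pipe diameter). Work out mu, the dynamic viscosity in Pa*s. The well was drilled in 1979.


mu = rho * vel * D / Re
mu = 954.84 * 2.2595 * 0.13274 / 3.6220e+05
mu = 0.00079067 Pa*s


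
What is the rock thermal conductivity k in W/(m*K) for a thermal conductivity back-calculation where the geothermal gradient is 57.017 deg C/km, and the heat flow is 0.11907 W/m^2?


k = q / (grad / 1000)
k = 0.11907 / (57.017 / 1000)
k = 2.0883 W/(m*K)


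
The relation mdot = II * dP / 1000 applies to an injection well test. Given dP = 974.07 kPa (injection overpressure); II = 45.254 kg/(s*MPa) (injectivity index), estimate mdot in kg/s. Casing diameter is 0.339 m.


mdot = II * dP / 1000
mdot = 45.254 * 974.07 / 1000
mdot = 44.081 kg/s


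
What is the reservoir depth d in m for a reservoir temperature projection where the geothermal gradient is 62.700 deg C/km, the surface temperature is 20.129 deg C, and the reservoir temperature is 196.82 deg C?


d = (T_res - T_surf) / grad * 1000
d = (196.82 - 20.129) / 62.700 * 1000
d = 2818.0 m


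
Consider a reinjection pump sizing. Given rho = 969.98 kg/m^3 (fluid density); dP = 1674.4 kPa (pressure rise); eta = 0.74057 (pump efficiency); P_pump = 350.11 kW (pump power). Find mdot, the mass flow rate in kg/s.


mdot = P_pump * rho * eta / dP
mdot = 350.11 * 969.98 * 0.74057 / 1674.4
mdot = 150.20 kg/s


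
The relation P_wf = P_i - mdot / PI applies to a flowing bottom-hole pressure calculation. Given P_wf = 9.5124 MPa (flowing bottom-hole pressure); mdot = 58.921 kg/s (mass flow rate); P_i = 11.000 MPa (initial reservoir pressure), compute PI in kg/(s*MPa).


PI = mdot / (P_i - P_wf)
PI = 58.921 / (11.000 - 9.5124)
PI = 39.608 kg/(s*MPa)


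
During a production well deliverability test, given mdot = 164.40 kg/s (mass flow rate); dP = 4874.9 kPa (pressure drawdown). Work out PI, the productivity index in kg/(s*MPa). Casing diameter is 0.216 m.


PI = mdot * 1000 / dP
PI = 164.40 * 1000 / 4874.9
PI = 33.724 kg/(s*MPa)


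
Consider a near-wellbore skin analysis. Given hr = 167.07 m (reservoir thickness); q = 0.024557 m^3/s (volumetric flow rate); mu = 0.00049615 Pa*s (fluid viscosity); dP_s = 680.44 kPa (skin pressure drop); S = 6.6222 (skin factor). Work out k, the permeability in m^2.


k = S*q*mu / (2*pi*dP_s*1000*hr)
k = 6.6222*0.024557*0.00049615 / (2*pi*680.44*1000*167.07)
k = 1.1296e-13 m^2


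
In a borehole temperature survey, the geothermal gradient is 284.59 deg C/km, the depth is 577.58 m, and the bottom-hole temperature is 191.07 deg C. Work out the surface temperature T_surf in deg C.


T_surf = T_d - grad * d / 1000
T_surf = 191.07 - 284.59 * 577.58 / 1000
T_surf = 26.697 deg C


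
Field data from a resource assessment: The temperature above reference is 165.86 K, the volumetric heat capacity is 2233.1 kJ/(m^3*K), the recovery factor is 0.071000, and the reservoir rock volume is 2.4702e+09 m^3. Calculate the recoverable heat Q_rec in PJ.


Step 1: Q_s = Vr*rhoc*dT/1e12 = 2.4702e+09*2233.1*165.86/1e12 = 914.9175 PJ
Step 2: Q_rec = Q_s * RF = 914.9175 * 0.071 = 64.959 PJ
Q_rec = 64.959 PJ


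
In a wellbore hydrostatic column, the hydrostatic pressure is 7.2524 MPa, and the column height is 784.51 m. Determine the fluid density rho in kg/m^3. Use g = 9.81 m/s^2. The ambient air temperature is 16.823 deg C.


rho = P * 1e6 / (g * h)
rho = 7.2524 * 1e6 / (9.81 * 784.51)
rho = 942.35 kg/m^3


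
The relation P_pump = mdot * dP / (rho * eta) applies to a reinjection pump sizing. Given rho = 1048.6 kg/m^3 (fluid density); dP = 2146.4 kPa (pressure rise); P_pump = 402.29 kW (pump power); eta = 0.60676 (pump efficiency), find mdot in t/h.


mdot = P_pump * rho * eta / dP
mdot = 402.29 * 1048.6 * 0.60676 / 2146.4
mdot = 119.2492 kg/s
Convert: 119.2492 kg/s * 3.6 = 429.30 t/h
mdot = 429.30 t/h


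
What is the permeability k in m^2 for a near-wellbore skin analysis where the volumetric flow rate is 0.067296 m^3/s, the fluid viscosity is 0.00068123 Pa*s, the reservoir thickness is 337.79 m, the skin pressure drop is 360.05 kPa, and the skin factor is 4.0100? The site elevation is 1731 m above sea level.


k = S*q*mu / (2*pi*dP_s*1000*hr)
k = 4.0100*0.067296*0.00068123 / (2*pi*360.05*1000*337.79)
k = 2.4057e-13 m^2


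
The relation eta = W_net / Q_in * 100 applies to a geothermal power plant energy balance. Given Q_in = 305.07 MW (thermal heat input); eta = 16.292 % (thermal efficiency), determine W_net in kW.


W_net = eta / 100 * Q_in
W_net = 16.292 / 100 * 305.07
W_net = 49.70200 MW
Convert: 49.70200 MW * 1000.0 = 49702 kW
W_net = 49702 kW


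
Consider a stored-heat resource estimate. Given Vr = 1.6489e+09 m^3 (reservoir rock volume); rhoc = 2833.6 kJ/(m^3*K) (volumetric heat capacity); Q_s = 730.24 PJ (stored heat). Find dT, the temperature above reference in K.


dT = Q_s * 1e12 / (Vr * rhoc)
dT = 730.24 * 1e12 / (1.6489e+09 * 2833.6)
dT = 156.29 K


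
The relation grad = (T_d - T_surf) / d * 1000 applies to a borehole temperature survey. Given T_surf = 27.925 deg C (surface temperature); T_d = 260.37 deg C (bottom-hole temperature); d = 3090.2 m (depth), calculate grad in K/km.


grad = (T_d - T_surf) / d * 1000
grad = (260.37 - 27.925) / 3090.2 * 1000
grad = 75.22005 deg C/km
Convert: 75.22005 deg C/km * 1.0 = 75.220 K/km
grad = 75.220 K/km


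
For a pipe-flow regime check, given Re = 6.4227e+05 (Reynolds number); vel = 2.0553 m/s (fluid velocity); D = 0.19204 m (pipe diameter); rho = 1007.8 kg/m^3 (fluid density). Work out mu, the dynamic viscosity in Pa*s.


mu = rho * vel * D / Re
mu = 1007.8 * 2.0553 * 0.19204 / 6.4227e+05
mu = 0.00061933 Pa*s


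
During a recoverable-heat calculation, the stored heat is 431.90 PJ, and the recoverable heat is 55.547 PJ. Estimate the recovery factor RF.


RF = Q_rec / Q_s
RF = 55.547 / 431.90
RF = 0.12861


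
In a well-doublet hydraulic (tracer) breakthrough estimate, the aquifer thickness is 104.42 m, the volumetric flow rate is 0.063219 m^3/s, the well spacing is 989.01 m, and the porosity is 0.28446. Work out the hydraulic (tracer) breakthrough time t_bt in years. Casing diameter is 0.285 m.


t_bt = pi * hr * phi * L^2 / (3 * Qv) / (365.25*86400)
t_bt = pi * 104.42 * 0.28446 * 989.01^2 / (3 * 0.063219) / (365.25*86400)
t_bt = 15.250 years


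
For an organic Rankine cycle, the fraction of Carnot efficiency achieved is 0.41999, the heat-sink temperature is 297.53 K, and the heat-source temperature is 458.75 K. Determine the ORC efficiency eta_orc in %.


eta_orc = (1 - Tc/Th) * f * 100
eta_orc = (1 - 297.53/458.75) * 0.41999 * 100
eta_orc = 14.760 %


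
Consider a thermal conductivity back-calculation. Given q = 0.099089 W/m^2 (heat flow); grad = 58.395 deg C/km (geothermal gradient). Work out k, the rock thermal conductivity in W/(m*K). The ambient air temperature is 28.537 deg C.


k = q / (grad / 1000)
k = 0.099089 / (58.395 / 1000)
k = 1.6969 W/(m*K)


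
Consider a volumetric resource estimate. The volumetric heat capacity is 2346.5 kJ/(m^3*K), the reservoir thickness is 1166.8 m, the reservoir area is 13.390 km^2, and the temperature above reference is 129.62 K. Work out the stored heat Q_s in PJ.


Step 1: Vr = A*1e6*hr = 13.39*1e6*1166.8 = 1.562345e+10 m^3
Step 2: Q_s = Vr*rhoc*dT/1e12 = 1.562345e+10*2346.5*129.62/1e12 = 4751.9 PJ
Q_s = 4751.9 PJ


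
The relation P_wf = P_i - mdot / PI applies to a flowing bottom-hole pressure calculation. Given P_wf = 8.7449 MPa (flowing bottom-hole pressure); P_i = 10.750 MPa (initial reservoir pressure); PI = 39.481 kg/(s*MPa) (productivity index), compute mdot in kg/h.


mdot = (P_i - P_wf) * PI
mdot = (10.750 - 8.7449) * 39.481
mdot = 79.16335 kg/s
Convert: 79.16335 kg/s * 3600.0 = 2.8499e+05 kg/h
mdot = 2.8499e+05 kg/h


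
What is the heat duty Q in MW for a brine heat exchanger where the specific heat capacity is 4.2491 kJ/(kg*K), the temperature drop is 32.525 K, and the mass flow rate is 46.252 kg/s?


Q = mdot * cp * dT / 1000
Q = 46.252 * 4.2491 * 32.525 / 1000
Q = 6.3921 MW


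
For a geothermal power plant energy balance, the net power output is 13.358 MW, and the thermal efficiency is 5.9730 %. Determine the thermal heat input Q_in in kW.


Q_in = W_net / (eta / 100)
Q_in = 13.358 / (5.9730 / 100)
Q_in = 223.6397 MW
Convert: 223.6397 MW * 1000.0 = 2.2364e+05 kW
Q_in = 2.2364e+05 kW


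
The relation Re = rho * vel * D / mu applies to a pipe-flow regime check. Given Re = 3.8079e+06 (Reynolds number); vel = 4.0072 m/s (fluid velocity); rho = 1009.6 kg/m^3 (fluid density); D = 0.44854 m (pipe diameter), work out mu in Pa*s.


mu = rho * vel * D / Re
mu = 1009.6 * 4.0072 * 0.44854 / 3.8079e+06
mu = 0.00047655 Pa*s


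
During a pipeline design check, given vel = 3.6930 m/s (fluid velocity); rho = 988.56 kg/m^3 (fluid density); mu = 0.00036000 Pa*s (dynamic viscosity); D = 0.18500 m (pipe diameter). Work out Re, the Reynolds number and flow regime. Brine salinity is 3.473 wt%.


Step 1: Re = rho*vel*D/mu = 988.56*3.693*0.185/0.00036 = 1.8761e+06
Step 2: Re = 1.8761e+06 > 4000, so flow is turbulent.
Re = 1.8761e+06 (turbulent)


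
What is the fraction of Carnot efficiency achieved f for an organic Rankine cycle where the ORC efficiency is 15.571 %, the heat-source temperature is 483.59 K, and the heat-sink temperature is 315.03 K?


f = (eta_orc/100) / (1 - Tc/Th)
f = (15.571/100) / (1 - 315.03/483.59)
f = 0.44672


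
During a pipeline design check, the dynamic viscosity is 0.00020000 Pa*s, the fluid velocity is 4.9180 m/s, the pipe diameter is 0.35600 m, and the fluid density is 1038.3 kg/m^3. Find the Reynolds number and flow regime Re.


Step 1: Re = rho*vel*D/mu = 1038.3*4.918*0.356/0.0002 = 9.0893e+06
Step 2: Re = 9.0893e+06 > 4000, so flow is turbulent.
Re = 9.0893e+06 (turbulent)
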